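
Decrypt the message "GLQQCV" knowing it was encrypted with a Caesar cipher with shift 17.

Step 1: Reverse the shift by subtracting 17 from each letter position.
  G (position 6) -> position (6-17) mod 26 = 15 -> P
  L (position 11) -> position (11-17) mod 26 = 20 -> U
  Q (position 16) -> position (16-17) mod 26 = 25 -> Z
  Q (position 16) -> position (16-17) mod 26 = 25 -> Z
  C (position 2) -> position (2-17) mod 26 = 11 -> L
  V (position 21) -> position (21-17) mod 26 = 4 -> E
Decrypted message: PUZZLE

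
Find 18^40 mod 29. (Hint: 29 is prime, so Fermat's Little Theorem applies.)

Step 1: Since 29 is prime, by Fermat's Little Theorem: 18^28 = 1 (mod 29).
Step 2: Reduce exponent: 40 mod 28 = 12.
Step 3: So 18^40 = 18^12 (mod 29).
Step 4: 18^12 mod 29 = 23.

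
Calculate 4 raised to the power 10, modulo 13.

Step 1: Compute 4^10 mod 13 step by step, reducing modulo 13 at each step.
  4^1 mod 13 = 4
  4^2 mod 13 = (4 * 4) mod 13 = 3
  4^3 mod 13 = (3 * 4) mod 13 = 12
  4^4 mod 13 = (12 * 4) mod 13 = 9
  4^5 mod 13 = (9 * 4) mod 13 = 10
  4^6 mod 13 = (10 * 4) mod 13 = 1
  4^7 mod 13 = (1 * 4) mod 13 = 4
  4^8 mod 13 = (4 * 4) mod 13 = 3
  4^9 mod 13 = (3 * 4) mod 13 = 12
  4^10 mod 13 = (12 * 4) mod 13 = 9
Step 2: Result = 9.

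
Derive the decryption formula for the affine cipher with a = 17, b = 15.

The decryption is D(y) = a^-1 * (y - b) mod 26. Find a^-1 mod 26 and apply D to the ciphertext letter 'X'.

Step 1: Find a^-1, the modular inverse of 17 mod 26.
Step 2: We need 17 * a^-1 = 1 (mod 26).
Step 3: 17 * 23 = 391 = 15 * 26 + 1, so a^-1 = 23.
Step 4: D(y) = 23(y - 15) mod 26.
Step 5: Apply to 'X' (y = 23): D(23) = 23 * (23 - 15) mod 26 = 23 * 8 mod 26 = 2 -> 'C'.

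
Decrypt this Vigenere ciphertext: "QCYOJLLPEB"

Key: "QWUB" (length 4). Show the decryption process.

Step 1: Key 'QWUB' has length 4. Extended key: QWUBQWUBQW
Step 2: Decrypt each position:
  Q(16) - Q(16) = 0 = A
  C(2) - W(22) = 6 = G
  Y(24) - U(20) = 4 = E
  O(14) - B(1) = 13 = N
  J(9) - Q(16) = 19 = T
  L(11) - W(22) = 15 = P
  L(11) - U(20) = 17 = R
  P(15) - B(1) = 14 = O
  E(4) - Q(16) = 14 = O
  B(1) - W(22) = 5 = F
Plaintext: AGENTPROOF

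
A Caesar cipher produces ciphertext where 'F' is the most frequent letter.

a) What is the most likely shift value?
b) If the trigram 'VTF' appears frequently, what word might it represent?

Step 1: In English, 'E' is the most frequent letter (12.7%).
Step 2: The most frequent ciphertext letter is 'F' (position 5).
Step 3: Shift = (5 - 4) mod 26 = 1.
Step 4: Decrypt 'VTF' by shifting back 1:
  V -> U
  T -> S
  F -> E
Step 5: 'VTF' decrypts to 'USE'.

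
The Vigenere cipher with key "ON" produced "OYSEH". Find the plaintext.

Step 1: Extend key: ONONO
Step 2: Decrypt each letter (c - k) mod 26:
  O(14) - O(14) = (14-14) mod 26 = 0 = A
  Y(24) - N(13) = (24-13) mod 26 = 11 = L
  S(18) - O(14) = (18-14) mod 26 = 4 = E
  E(4) - N(13) = (4-13) mod 26 = 17 = R
  H(7) - O(14) = (7-14) mod 26 = 19 = T
Plaintext: ALERT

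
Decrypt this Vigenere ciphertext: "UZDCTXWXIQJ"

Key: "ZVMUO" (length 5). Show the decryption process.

Step 1: Key 'ZVMUO' has length 5. Extended key: ZVMUOZVMUOZ
Step 2: Decrypt each position:
  U(20) - Z(25) = 21 = V
  Z(25) - V(21) = 4 = E
  D(3) - M(12) = 17 = R
  C(2) - U(20) = 8 = I
  T(19) - O(14) = 5 = F
  X(23) - Z(25) = 24 = Y
  W(22) - V(21) = 1 = B
  X(23) - M(12) = 11 = L
  I(8) - U(20) = 14 = O
  Q(16) - O(14) = 2 = C
  J(9) - Z(25) = 10 = K
Plaintext: VERIFYBLOCK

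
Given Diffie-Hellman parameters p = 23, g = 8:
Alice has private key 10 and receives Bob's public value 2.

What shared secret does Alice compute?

Step 1: s = B^a mod p = 2^10 mod 23.
  2^1 mod 23 = 2
  2^2 mod 23 = (2 * 2) mod 23 = 4
  2^3 mod 23 = (4 * 2) mod 23 = 8
  2^4 mod 23 = (8 * 2) mod 23 = 16
  2^5 mod 23 = (16 * 2) mod 23 = 9
  2^6 mod 23 = (9 * 2) mod 23 = 18
  2^7 mod 23 = (18 * 2) mod 23 = 13
  2^8 mod 23 = (13 * 2) mod 23 = 3
  2^9 mod 23 = (3 * 2) mod 23 = 6
  2^10 mod 23 = (6 * 2) mod 23 = 12
Result: shared secret = 12.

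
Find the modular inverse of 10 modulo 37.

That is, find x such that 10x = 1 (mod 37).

Step 1: We need x such that 10 * x = 1 (mod 37).
Step 2: Using the extended Euclidean algorithm or trial:
  10 * 26 = 260 = 7 * 37 + 1.
Step 3: Since 260 mod 37 = 1, the inverse is x = 26.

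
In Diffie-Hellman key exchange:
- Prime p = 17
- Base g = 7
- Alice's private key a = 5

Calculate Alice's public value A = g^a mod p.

Step 1: A = g^a mod p = 7^5 mod 17.
  7^1 mod 17 = 7
  7^2 mod 17 = (7 * 7) mod 17 = 15
  7^3 mod 17 = (15 * 7) mod 17 = 3
  7^4 mod 17 = (3 * 7) mod 17 = 4
  7^5 mod 17 = (4 * 7) mod 17 = 11
Result: A = 11.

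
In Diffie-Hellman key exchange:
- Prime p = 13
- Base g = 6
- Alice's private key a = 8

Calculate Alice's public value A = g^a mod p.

Step 1: A = g^a mod p = 6^8 mod 13.
  6^1 mod 13 = 6
  6^2 mod 13 = (6 * 6) mod 13 = 10
  6^3 mod 13 = (10 * 6) mod 13 = 8
  6^4 mod 13 = (8 * 6) mod 13 = 9
  6^5 mod 13 = (9 * 6) mod 13 = 2
  6^6 mod 13 = (2 * 6) mod 13 = 12
  6^7 mod 13 = (12 * 6) mod 13 = 7
  6^8 mod 13 = (7 * 6) mod 13 = 3
Result: A = 3.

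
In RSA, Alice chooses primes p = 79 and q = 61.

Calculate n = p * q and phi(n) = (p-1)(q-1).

Step 1: n = p * q = 79 * 61 = 4819.
Step 2: phi(n) = (p-1)(q-1) = 78 * 60 = 4680.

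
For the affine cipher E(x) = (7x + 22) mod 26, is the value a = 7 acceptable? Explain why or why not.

Step 1: Compute gcd(7, 26).
Step 2: gcd(7, 26) = 1.
Since gcd = 1, 7 is coprime with 26, so it is a valid key.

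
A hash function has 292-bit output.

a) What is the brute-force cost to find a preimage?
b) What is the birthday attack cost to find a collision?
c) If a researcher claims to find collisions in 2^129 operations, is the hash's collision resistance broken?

Step 1: Preimage resistance requires brute-force of 2^292 operations.
Step 2: Collision resistance (birthday bound) = 2^(292/2) = 2^146.
Step 3: The claimed attack costs 2^129 operations.
Step 4: Since 2^129 < 2^146, the claimed attack beats the generic birthday bound, so collision resistance is broken.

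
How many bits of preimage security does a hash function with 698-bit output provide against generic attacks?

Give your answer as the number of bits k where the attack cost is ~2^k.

Step 1: The hash has a 698-bit output.
Step 2: Preimage resistance means: given a digest h(x), it should be infeasible to find any input that hashes to it.
With a 698-bit output there are 2^698 possible digests, so a generic brute-force preimage search costs about 2^698 evaluations.
Step 3: Security level = 698 bits.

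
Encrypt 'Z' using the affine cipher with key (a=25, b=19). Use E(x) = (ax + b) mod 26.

Step 1: Convert 'Z' to number: x = 25.
Step 2: E(25) = (25 * 25 + 19) mod 26 = 644 mod 26 = 20.
Step 3: Convert 20 back to letter: U.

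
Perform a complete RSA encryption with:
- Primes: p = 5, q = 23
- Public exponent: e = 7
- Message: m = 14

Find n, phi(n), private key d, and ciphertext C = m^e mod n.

Step 1: n = 5 * 23 = 115.
Step 2: phi(n) = (5-1)(23-1) = 4 * 22 = 88.
Step 3: Find d = 7^(-1) mod 88 = 63.
  Verify: 7 * 63 = 441 = 1 (mod 88).
Step 4: C = 14^7 mod 115 = 19.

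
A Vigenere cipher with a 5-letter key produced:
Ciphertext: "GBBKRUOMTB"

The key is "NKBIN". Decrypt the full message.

Step 1: Key 'NKBIN' has length 5. Extended key: NKBINNKBIN
Step 2: Decrypt each position:
  G(6) - N(13) = 19 = T
  B(1) - K(10) = 17 = R
  B(1) - B(1) = 0 = A
  K(10) - I(8) = 2 = C
  R(17) - N(13) = 4 = E
  U(20) - N(13) = 7 = H
  O(14) - K(10) = 4 = E
  M(12) - B(1) = 11 = L
  T(19) - I(8) = 11 = L
  B(1) - N(13) = 14 = O
Plaintext: TRACEHELLO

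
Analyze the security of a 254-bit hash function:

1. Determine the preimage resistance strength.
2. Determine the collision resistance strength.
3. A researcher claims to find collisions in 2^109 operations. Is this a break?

Step 1: Preimage resistance requires brute-force of 2^254 operations.
Step 2: Collision resistance (birthday bound) = 2^(254/2) = 2^127.
Step 3: The claimed attack costs 2^109 operations.
Step 4: Since 2^109 < 2^127, the claimed attack beats the generic birthday bound, so collision resistance is broken.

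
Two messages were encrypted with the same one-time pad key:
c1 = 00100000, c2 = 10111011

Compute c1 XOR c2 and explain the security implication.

Step 1: c1 XOR c2 = (m1 XOR k) XOR (m2 XOR k).
Step 2: By XOR associativity/commutativity: = m1 XOR m2 XOR k XOR k = m1 XOR m2.
Step 3: 00100000 XOR 10111011 = 10011011 = 155.
Step 4: The key cancels out! An attacker learns m1 XOR m2 = 155, revealing the relationship between plaintexts.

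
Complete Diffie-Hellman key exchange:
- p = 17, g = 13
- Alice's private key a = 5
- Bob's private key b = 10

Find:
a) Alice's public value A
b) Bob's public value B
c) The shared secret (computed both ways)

Step 1: A = g^a mod p = 13^5 mod 17 = 13.
Step 2: B = g^b mod p = 13^10 mod 17 = 16.
Step 3: Alice computes s = B^a mod p = 16^5 mod 17 = 16.
Step 4: Bob computes s = A^b mod p = 13^10 mod 17 = 16.
Both sides agree: shared secret = 16.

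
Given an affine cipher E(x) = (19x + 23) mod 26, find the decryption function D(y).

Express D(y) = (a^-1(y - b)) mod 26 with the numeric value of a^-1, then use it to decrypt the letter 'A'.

Step 1: Find a^-1, the modular inverse of 19 mod 26.
Step 2: We need 19 * a^-1 = 1 (mod 26).
Step 3: 19 * 11 = 209 = 8 * 26 + 1, so a^-1 = 11.
Step 4: D(y) = 11(y - 23) mod 26.
Step 5: Apply to 'A' (y = 0): D(0) = 11 * (0 - 23) mod 26 = 11 * -23 mod 26 = 7 -> 'H'.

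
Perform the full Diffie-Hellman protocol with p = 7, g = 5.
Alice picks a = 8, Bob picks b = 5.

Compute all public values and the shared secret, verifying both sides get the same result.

Step 1: A = g^a mod p = 5^8 mod 7 = 4.
Step 2: B = g^b mod p = 5^5 mod 7 = 3.
Step 3: Alice computes s = B^a mod p = 3^8 mod 7 = 2.
Step 4: Bob computes s = A^b mod p = 4^5 mod 7 = 2.
Both sides agree: shared secret = 2.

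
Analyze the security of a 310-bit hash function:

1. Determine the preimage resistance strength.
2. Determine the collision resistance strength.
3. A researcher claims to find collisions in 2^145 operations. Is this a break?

Step 1: Preimage resistance requires brute-force of 2^310 operations.
Step 2: Collision resistance (birthday bound) = 2^(310/2) = 2^155.
Step 3: The claimed attack costs 2^145 operations.
Step 4: Since 2^145 < 2^155, the claimed attack beats the generic birthday bound, so collision resistance is broken.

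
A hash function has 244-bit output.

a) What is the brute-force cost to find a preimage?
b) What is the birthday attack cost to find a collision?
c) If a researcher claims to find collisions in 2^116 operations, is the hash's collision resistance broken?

Step 1: Preimage resistance requires brute-force of 2^244 operations.
Step 2: Collision resistance (birthday bound) = 2^(244/2) = 2^122.
Step 3: The claimed attack costs 2^116 operations.
Step 4: Since 2^116 < 2^122, the claimed attack beats the generic birthday bound, so collision resistance is broken.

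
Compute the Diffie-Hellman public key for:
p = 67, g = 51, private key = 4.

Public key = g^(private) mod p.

Step 1: A = g^a mod p = 51^4 mod 67.
  51^1 mod 67 = 51
  51^2 mod 67 = (51 * 51) mod 67 = 55
  51^3 mod 67 = (55 * 51) mod 67 = 58
  51^4 mod 67 = (58 * 51) mod 67 = 10
Result: A = 10.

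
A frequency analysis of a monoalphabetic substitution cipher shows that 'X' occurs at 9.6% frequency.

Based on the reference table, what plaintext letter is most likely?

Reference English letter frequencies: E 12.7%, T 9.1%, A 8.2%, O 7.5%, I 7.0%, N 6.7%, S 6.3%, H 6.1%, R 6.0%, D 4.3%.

Step 1: The observed frequency is 9.6%.
Step 2: Compare with English frequencies:
  E: 12.7% (difference: 3.1%)
  T: 9.1% (difference: 0.5%) <-- closest
  A: 8.2% (difference: 1.4%)
  O: 7.5% (difference: 2.1%)
  I: 7.0% (difference: 2.6%)
  N: 6.7% (difference: 2.9%)
  S: 6.3% (difference: 3.3%)
  H: 6.1% (difference: 3.5%)
  R: 6.0% (difference: 3.6%)
  D: 4.3% (difference: 5.3%)
Step 3: 'X' most likely represents 'T' (frequency 9.1%).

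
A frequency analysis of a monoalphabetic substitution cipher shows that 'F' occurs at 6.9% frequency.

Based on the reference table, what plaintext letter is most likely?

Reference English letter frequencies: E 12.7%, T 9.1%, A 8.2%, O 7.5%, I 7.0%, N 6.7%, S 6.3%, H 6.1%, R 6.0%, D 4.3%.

Step 1: The observed frequency is 6.9%.
Step 2: Compare with English frequencies:
  E: 12.7% (difference: 5.8%)
  T: 9.1% (difference: 2.2%)
  A: 8.2% (difference: 1.3%)
  O: 7.5% (difference: 0.6%)
  I: 7.0% (difference: 0.1%) <-- closest
  N: 6.7% (difference: 0.2%)
  S: 6.3% (difference: 0.6%)
  H: 6.1% (difference: 0.8%)
  R: 6.0% (difference: 0.9%)
  D: 4.3% (difference: 2.6%)
Step 3: 'F' most likely represents 'I' (frequency 7.0%).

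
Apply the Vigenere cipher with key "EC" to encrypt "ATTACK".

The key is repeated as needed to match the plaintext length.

Step 1: Repeat key to match plaintext length:
  Plaintext: ATTACK
  Key:       ECECEC
Step 2: Encrypt each letter:
  A(0) + E(4) = (0+4) mod 26 = 4 = E
  T(19) + C(2) = (19+2) mod 26 = 21 = V
  T(19) + E(4) = (19+4) mod 26 = 23 = X
  A(0) + C(2) = (0+2) mod 26 = 2 = C
  C(2) + E(4) = (2+4) mod 26 = 6 = G
  K(10) + C(2) = (10+2) mod 26 = 12 = M
Ciphertext: EVXCGM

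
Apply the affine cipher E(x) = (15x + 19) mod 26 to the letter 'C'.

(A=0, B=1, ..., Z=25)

Step 1: Convert 'C' to number: x = 2.
Step 2: E(2) = (15 * 2 + 19) mod 26 = 49 mod 26 = 23.
Step 3: Convert 23 back to letter: X.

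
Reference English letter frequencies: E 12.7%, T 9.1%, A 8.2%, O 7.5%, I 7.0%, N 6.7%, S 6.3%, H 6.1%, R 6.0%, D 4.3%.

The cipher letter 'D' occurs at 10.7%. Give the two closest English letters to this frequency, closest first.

Step 1: Observed frequency of 'D' is 10.7%.
Step 2: Compute distances to each reference frequency and sort:
  T (9.1%): difference = 1.6% <-- BEST
  E (12.7%): difference = 2.0% <-- RUNNER-UP
  A (8.2%): difference = 2.5%
  O (7.5%): difference = 3.2%
  I (7.0%): difference = 3.7%
Step 3: Most likely is 'T' (9.1%, diff 1.6%); second most likely is 'E' (12.7%, diff 2.0%).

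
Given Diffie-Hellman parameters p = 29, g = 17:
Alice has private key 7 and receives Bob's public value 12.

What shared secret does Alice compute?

Step 1: s = B^a mod p = 12^7 mod 29.
  12^1 mod 29 = 12
  12^2 mod 29 = (12 * 12) mod 29 = 28
  12^3 mod 29 = (28 * 12) mod 29 = 17
  12^4 mod 29 = (17 * 12) mod 29 = 1
  12^5 mod 29 = (1 * 12) mod 29 = 12
  12^6 mod 29 = (12 * 12) mod 29 = 28
  12^7 mod 29 = (28 * 12) mod 29 = 17
Result: shared secret = 17.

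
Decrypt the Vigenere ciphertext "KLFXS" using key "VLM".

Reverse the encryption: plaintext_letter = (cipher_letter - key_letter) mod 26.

Step 1: Extend key: VLMVL
Step 2: Decrypt each letter (c - k) mod 26:
  K(10) - V(21) = (10-21) mod 26 = 15 = P
  L(11) - L(11) = (11-11) mod 26 = 0 = A
  F(5) - M(12) = (5-12) mod 26 = 19 = T
  X(23) - V(21) = (23-21) mod 26 = 2 = C
  S(18) - L(11) = (18-11) mod 26 = 7 = H
Plaintext: PATCH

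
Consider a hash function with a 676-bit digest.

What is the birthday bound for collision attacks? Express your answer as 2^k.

Step 1: The birthday paradox gives collision probability ~50% after sqrt(2^n) = 2^(n/2) hashes.
Step 2: For 676-bit output: 2^(676/2) = 2^338.
Step 3: Approximately 2^338 hash computations needed.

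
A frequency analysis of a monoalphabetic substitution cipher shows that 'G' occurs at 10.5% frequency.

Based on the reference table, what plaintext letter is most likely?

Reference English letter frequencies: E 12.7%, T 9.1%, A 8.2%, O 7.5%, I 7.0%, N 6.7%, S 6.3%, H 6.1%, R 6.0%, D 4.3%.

Step 1: The observed frequency is 10.5%.
Step 2: Compare with English frequencies:
  E: 12.7% (difference: 2.2%)
  T: 9.1% (difference: 1.4%) <-- closest
  A: 8.2% (difference: 2.3%)
  O: 7.5% (difference: 3.0%)
  I: 7.0% (difference: 3.5%)
  N: 6.7% (difference: 3.8%)
  S: 6.3% (difference: 4.2%)
  H: 6.1% (difference: 4.4%)
  R: 6.0% (difference: 4.5%)
  D: 4.3% (difference: 6.2%)
Step 3: 'G' most likely represents 'T' (frequency 9.1%).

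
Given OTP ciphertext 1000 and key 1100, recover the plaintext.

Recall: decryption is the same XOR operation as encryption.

Step 1: XOR ciphertext with key:
  Ciphertext: 1000
  Key:        1100
  XOR:        0100
Step 2: Plaintext = 0100 = 4 in decimal.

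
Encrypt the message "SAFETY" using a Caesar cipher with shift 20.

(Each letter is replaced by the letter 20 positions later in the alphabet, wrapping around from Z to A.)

Step 1: For each letter, shift forward by 20 positions (mod 26).
  S (position 18) -> position (18+20) mod 26 = 12 -> M
  A (position 0) -> position (0+20) mod 26 = 20 -> U
  F (position 5) -> position (5+20) mod 26 = 25 -> Z
  E (position 4) -> position (4+20) mod 26 = 24 -> Y
  T (position 19) -> position (19+20) mod 26 = 13 -> N
  Y (position 24) -> position (24+20) mod 26 = 18 -> S
Result: MUZYNS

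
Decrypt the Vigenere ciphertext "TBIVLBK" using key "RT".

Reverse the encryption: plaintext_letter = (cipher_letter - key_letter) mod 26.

Step 1: Extend key: RTRTRTR
Step 2: Decrypt each letter (c - k) mod 26:
  T(19) - R(17) = (19-17) mod 26 = 2 = C
  B(1) - T(19) = (1-19) mod 26 = 8 = I
  I(8) - R(17) = (8-17) mod 26 = 17 = R
  V(21) - T(19) = (21-19) mod 26 = 2 = C
  L(11) - R(17) = (11-17) mod 26 = 20 = U
  B(1) - T(19) = (1-19) mod 26 = 8 = I
  K(10) - R(17) = (10-17) mod 26 = 19 = T
Plaintext: CIRCUIT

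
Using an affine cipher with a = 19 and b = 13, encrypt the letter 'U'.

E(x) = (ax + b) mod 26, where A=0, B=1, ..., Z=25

Step 1: Convert 'U' to number: x = 20.
Step 2: E(20) = (19 * 20 + 13) mod 26 = 393 mod 26 = 3.
Step 3: Convert 3 back to letter: D.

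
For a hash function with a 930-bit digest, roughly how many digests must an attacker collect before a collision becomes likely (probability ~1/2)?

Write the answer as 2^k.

Step 1: The birthday paradox gives collision probability ~50% after sqrt(2^n) = 2^(n/2) hashes.
Step 2: For 930-bit output: 2^(930/2) = 2^465.
Step 3: Approximately 2^465 hash computations needed.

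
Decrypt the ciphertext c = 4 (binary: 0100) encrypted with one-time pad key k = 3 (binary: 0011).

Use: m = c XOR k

Step 1: XOR ciphertext with key:
  Ciphertext: 0100
  Key:        0011
  XOR:        0111
Step 2: Plaintext = 0111 = 7 in decimal.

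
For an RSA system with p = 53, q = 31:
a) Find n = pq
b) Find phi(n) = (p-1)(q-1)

Step 1: n = p * q = 53 * 31 = 1643.
Step 2: phi(n) = (p-1)(q-1) = 52 * 30 = 1560.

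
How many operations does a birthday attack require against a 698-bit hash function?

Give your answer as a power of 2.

Step 1: The birthday paradox gives collision probability ~50% after sqrt(2^n) = 2^(n/2) hashes.
Step 2: For 698-bit output: 2^(698/2) = 2^349.
Step 3: Approximately 2^349 hash computations needed.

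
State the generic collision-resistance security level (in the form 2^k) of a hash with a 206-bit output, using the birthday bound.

Step 1: The birthday paradox gives collision probability ~50% after sqrt(2^n) = 2^(n/2) hashes.
Step 2: For 206-bit output: 2^(206/2) = 2^103.
Step 3: Approximately 2^103 hash computations needed.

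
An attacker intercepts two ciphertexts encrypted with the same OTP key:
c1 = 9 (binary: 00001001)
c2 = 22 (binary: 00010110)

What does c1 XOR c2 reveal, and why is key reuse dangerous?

Step 1: c1 XOR c2 = (m1 XOR k) XOR (m2 XOR k).
Step 2: By XOR associativity/commutativity: = m1 XOR m2 XOR k XOR k = m1 XOR m2.
Step 3: 00001001 XOR 00010110 = 00011111 = 31.
Step 4: The key cancels out! An attacker learns m1 XOR m2 = 31, revealing the relationship between plaintexts.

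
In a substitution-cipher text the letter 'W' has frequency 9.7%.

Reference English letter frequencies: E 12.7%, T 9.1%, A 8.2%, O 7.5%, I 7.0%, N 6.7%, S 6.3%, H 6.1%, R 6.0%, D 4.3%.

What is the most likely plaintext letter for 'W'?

Step 1: The observed frequency is 9.7%.
Step 2: Compare with English frequencies:
  E: 12.7% (difference: 3.0%)
  T: 9.1% (difference: 0.6%) <-- closest
  A: 8.2% (difference: 1.5%)
  O: 7.5% (difference: 2.2%)
  I: 7.0% (difference: 2.7%)
  N: 6.7% (difference: 3.0%)
  S: 6.3% (difference: 3.4%)
  H: 6.1% (difference: 3.6%)
  R: 6.0% (difference: 3.7%)
  D: 4.3% (difference: 5.4%)
Step 3: 'W' most likely represents 'T' (frequency 9.1%).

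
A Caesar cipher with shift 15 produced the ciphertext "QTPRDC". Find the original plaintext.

Step 1: Reverse the shift by subtracting 15 from each letter position.
  Q (position 16) -> position (16-15) mod 26 = 1 -> B
  T (position 19) -> position (19-15) mod 26 = 4 -> E
  P (position 15) -> position (15-15) mod 26 = 0 -> A
  R (position 17) -> position (17-15) mod 26 = 2 -> C
  D (position 3) -> position (3-15) mod 26 = 14 -> O
  C (position 2) -> position (2-15) mod 26 = 13 -> N
Decrypted message: BEACON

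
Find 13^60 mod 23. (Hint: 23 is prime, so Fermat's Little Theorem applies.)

Step 1: Since 23 is prime, by Fermat's Little Theorem: 13^22 = 1 (mod 23).
Step 2: Reduce exponent: 60 mod 22 = 16.
Step 3: So 13^60 = 13^16 (mod 23).
Step 4: 13^16 mod 23 = 4.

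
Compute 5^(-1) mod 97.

Step 1: We need x such that 5 * x = 1 (mod 97).
Step 2: Using the extended Euclidean algorithm or trial:
  5 * 39 = 195 = 2 * 97 + 1.
Step 3: Since 195 mod 97 = 1, the inverse is x = 39.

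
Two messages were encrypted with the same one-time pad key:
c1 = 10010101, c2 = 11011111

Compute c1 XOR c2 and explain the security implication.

Step 1: c1 XOR c2 = (m1 XOR k) XOR (m2 XOR k).
Step 2: By XOR associativity/commutativity: = m1 XOR m2 XOR k XOR k = m1 XOR m2.
Step 3: 10010101 XOR 11011111 = 01001010 = 74.
Step 4: The key cancels out! An attacker learns m1 XOR m2 = 74, revealing the relationship between plaintexts.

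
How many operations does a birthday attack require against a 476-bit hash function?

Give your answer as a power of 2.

Step 1: The birthday paradox gives collision probability ~50% after sqrt(2^n) = 2^(n/2) hashes.
Step 2: For 476-bit output: 2^(476/2) = 2^238.
Step 3: Approximately 2^238 hash computations needed.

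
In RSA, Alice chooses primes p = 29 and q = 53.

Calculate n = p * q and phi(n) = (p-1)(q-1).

Step 1: n = p * q = 29 * 53 = 1537.
Step 2: phi(n) = (p-1)(q-1) = 28 * 52 = 1456.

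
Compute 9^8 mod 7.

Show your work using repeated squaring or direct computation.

Step 1: Compute 9^8 mod 7 step by step, reducing modulo 7 at each step.
  9^1 mod 7 = 2
  9^2 mod 7 = (2 * 9) mod 7 = 4
  9^3 mod 7 = (4 * 9) mod 7 = 1
  9^4 mod 7 = (1 * 9) mod 7 = 2
  9^5 mod 7 = (2 * 9) mod 7 = 4
  9^6 mod 7 = (4 * 9) mod 7 = 1
  9^7 mod 7 = (1 * 9) mod 7 = 2
  9^8 mod 7 = (2 * 9) mod 7 = 4
Step 2: Result = 4.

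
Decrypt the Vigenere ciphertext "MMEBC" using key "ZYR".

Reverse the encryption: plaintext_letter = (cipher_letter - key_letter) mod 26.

Step 1: Extend key: ZYRZY
Step 2: Decrypt each letter (c - k) mod 26:
  M(12) - Z(25) = (12-25) mod 26 = 13 = N
  M(12) - Y(24) = (12-24) mod 26 = 14 = O
  E(4) - R(17) = (4-17) mod 26 = 13 = N
  B(1) - Z(25) = (1-25) mod 26 = 2 = C
  C(2) - Y(24) = (2-24) mod 26 = 4 = E
Plaintext: NONCE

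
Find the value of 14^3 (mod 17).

Step 1: Compute 14^3 mod 17 step by step, reducing modulo 17 at each step.
  14^1 mod 17 = 14
  14^2 mod 17 = (14 * 14) mod 17 = 9
  14^3 mod 17 = (9 * 14) mod 17 = 7
Step 2: Result = 7.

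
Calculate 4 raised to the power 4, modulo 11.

Step 1: Compute 4^4 mod 11 step by step, reducing modulo 11 at each step.
  4^1 mod 11 = 4
  4^2 mod 11 = (4 * 4) mod 11 = 5
  4^3 mod 11 = (5 * 4) mod 11 = 9
  4^4 mod 11 = (9 * 4) mod 11 = 3
Step 2: Result = 3.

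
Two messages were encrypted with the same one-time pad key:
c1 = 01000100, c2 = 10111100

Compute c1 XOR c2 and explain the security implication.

Step 1: c1 XOR c2 = (m1 XOR k) XOR (m2 XOR k).
Step 2: By XOR associativity/commutativity: = m1 XOR m2 XOR k XOR k = m1 XOR m2.
Step 3: 01000100 XOR 10111100 = 11111000 = 248.
Step 4: The key cancels out! An attacker learns m1 XOR m2 = 248, revealing the relationship between plaintexts.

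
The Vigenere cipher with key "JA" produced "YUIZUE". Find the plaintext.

Step 1: Extend key: JAJAJA
Step 2: Decrypt each letter (c - k) mod 26:
  Y(24) - J(9) = (24-9) mod 26 = 15 = P
  U(20) - A(0) = (20-0) mod 26 = 20 = U
  I(8) - J(9) = (8-9) mod 26 = 25 = Z
  Z(25) - A(0) = (25-0) mod 26 = 25 = Z
  U(20) - J(9) = (20-9) mod 26 = 11 = L
  E(4) - A(0) = (4-0) mod 26 = 4 = E
Plaintext: PUZZLE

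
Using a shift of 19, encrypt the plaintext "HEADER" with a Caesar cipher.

Step 1: For each letter, shift forward by 19 positions (mod 26).
  H (position 7) -> position (7+19) mod 26 = 0 -> A
  E (position 4) -> position (4+19) mod 26 = 23 -> X
  A (position 0) -> position (0+19) mod 26 = 19 -> T
  D (position 3) -> position (3+19) mod 26 = 22 -> W
  E (position 4) -> position (4+19) mod 26 = 23 -> X
  R (position 17) -> position (17+19) mod 26 = 10 -> K
Result: AXTWXK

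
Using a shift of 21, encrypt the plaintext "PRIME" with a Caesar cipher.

Step 1: For each letter, shift forward by 21 positions (mod 26).
  P (position 15) -> position (15+21) mod 26 = 10 -> K
  R (position 17) -> position (17+21) mod 26 = 12 -> M
  I (position 8) -> position (8+21) mod 26 = 3 -> D
  M (position 12) -> position (12+21) mod 26 = 7 -> H
  E (position 4) -> position (4+21) mod 26 = 25 -> Z
Result: KMDHZ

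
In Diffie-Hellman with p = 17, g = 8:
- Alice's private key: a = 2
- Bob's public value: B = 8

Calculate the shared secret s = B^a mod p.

Step 1: s = B^a mod p = 8^2 mod 17.
  8^1 mod 17 = 8
  8^2 mod 17 = (8 * 8) mod 17 = 13
Result: shared secret = 13.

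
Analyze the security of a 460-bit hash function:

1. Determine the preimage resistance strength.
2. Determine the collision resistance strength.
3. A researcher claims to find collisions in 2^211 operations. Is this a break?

Step 1: Preimage resistance requires brute-force of 2^460 operations.
Step 2: Collision resistance (birthday bound) = 2^(460/2) = 2^230.
Step 3: The claimed attack costs 2^211 operations.
Step 4: Since 2^211 < 2^230, the claimed attack beats the generic birthday bound, so collision resistance is broken.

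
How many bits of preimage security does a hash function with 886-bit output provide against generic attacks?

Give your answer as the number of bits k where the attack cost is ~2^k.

Step 1: The hash has a 886-bit output.
Step 2: Preimage resistance means: given a digest h(x), it should be infeasible to find any input that hashes to it.
With a 886-bit output there are 2^886 possible digests, so a generic brute-force preimage search costs about 2^886 evaluations.
Step 3: Security level = 886 bits.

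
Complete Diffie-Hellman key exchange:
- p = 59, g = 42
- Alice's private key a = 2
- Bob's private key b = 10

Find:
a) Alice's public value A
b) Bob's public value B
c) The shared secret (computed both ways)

Step 1: A = g^a mod p = 42^2 mod 59 = 53.
Step 2: B = g^b mod p = 42^10 mod 59 = 12.
Step 3: Alice computes s = B^a mod p = 12^2 mod 59 = 26.
Step 4: Bob computes s = A^b mod p = 53^10 mod 59 = 26.
Both sides agree: shared secret = 26.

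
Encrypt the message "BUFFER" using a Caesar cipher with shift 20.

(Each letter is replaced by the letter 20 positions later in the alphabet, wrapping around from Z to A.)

Step 1: For each letter, shift forward by 20 positions (mod 26).
  B (position 1) -> position (1+20) mod 26 = 21 -> V
  U (position 20) -> position (20+20) mod 26 = 14 -> O
  F (position 5) -> position (5+20) mod 26 = 25 -> Z
  F (position 5) -> position (5+20) mod 26 = 25 -> Z
  E (position 4) -> position (4+20) mod 26 = 24 -> Y
  R (position 17) -> position (17+20) mod 26 = 11 -> L
Result: VOZZYL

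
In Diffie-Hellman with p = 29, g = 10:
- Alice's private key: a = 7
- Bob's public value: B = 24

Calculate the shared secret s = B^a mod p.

Step 1: s = B^a mod p = 24^7 mod 29.
  24^1 mod 29 = 24
  24^2 mod 29 = (24 * 24) mod 29 = 25
  24^3 mod 29 = (25 * 24) mod 29 = 20
  24^4 mod 29 = (20 * 24) mod 29 = 16
  24^5 mod 29 = (16 * 24) mod 29 = 7
  24^6 mod 29 = (7 * 24) mod 29 = 23
  24^7 mod 29 = (23 * 24) mod 29 = 1
Result: shared secret = 1.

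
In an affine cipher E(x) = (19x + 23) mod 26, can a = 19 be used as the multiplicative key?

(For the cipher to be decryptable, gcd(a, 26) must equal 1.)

Step 1: Compute gcd(19, 26).
Step 2: gcd(19, 26) = 1.
Since gcd = 1, 19 is coprime with 26, so it is a valid key.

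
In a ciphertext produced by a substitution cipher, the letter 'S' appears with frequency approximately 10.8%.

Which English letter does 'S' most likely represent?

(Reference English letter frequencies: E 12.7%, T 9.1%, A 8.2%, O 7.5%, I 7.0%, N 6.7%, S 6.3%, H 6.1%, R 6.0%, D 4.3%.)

Step 1: The observed frequency is 10.8%.
Step 2: Compare with English frequencies:
  E: 12.7% (difference: 1.9%)
  T: 9.1% (difference: 1.7%) <-- closest
  A: 8.2% (difference: 2.6%)
  O: 7.5% (difference: 3.3%)
  I: 7.0% (difference: 3.8%)
  N: 6.7% (difference: 4.1%)
  S: 6.3% (difference: 4.5%)
  H: 6.1% (difference: 4.7%)
  R: 6.0% (difference: 4.8%)
  D: 4.3% (difference: 6.5%)
Step 3: 'S' most likely represents 'T' (frequency 9.1%).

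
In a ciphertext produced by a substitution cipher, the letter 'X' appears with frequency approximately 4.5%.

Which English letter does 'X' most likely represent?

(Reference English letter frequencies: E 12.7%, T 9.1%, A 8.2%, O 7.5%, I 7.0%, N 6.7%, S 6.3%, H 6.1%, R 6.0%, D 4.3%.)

Step 1: The observed frequency is 4.5%.
Step 2: Compare with English frequencies:
  E: 12.7% (difference: 8.2%)
  T: 9.1% (difference: 4.6%)
  A: 8.2% (difference: 3.7%)
  O: 7.5% (difference: 3.0%)
  I: 7.0% (difference: 2.5%)
  N: 6.7% (difference: 2.2%)
  S: 6.3% (difference: 1.8%)
  H: 6.1% (difference: 1.6%)
  R: 6.0% (difference: 1.5%)
  D: 4.3% (difference: 0.2%) <-- closest
Step 3: 'X' most likely represents 'D' (frequency 4.3%).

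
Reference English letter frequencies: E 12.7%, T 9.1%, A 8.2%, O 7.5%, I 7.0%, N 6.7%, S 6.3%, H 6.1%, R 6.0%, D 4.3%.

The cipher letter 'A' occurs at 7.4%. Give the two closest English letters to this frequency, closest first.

Step 1: Observed frequency of 'A' is 7.4%.
Step 2: Compute distances to each reference frequency and sort:
  O (7.5%): difference = 0.1% <-- BEST
  I (7.0%): difference = 0.4% <-- RUNNER-UP
  N (6.7%): difference = 0.7%
  A (8.2%): difference = 0.8%
  S (6.3%): difference = 1.1%
Step 3: Most likely is 'O' (7.5%, diff 0.1%); second most likely is 'I' (7.0%, diff 0.4%).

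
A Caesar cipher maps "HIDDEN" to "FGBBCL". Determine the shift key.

Step 1: Compare first letters: H (position 7) -> F (position 5).
Step 2: Shift = (5 - 7) mod 26 = 24.
The shift value is 24.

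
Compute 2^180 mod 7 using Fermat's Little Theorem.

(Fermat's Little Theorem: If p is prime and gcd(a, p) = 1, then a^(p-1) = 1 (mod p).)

Step 1: Since 7 is prime, by Fermat's Little Theorem: 2^6 = 1 (mod 7).
Step 2: Reduce exponent: 180 mod 6 = 0.
Step 3: So 2^180 = 2^0 (mod 7).
Step 4: 2^0 mod 7 = 1.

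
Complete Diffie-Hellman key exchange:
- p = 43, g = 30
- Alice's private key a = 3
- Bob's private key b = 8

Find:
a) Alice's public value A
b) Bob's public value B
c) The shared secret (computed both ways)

Step 1: A = g^a mod p = 30^3 mod 43 = 39.
Step 2: B = g^b mod p = 30^8 mod 43 = 38.
Step 3: Alice computes s = B^a mod p = 38^3 mod 43 = 4.
Step 4: Bob computes s = A^b mod p = 39^8 mod 43 = 4.
Both sides agree: shared secret = 4.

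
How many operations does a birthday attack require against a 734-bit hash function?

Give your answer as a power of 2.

Step 1: The birthday paradox gives collision probability ~50% after sqrt(2^n) = 2^(n/2) hashes.
Step 2: For 734-bit output: 2^(734/2) = 2^367.
Step 3: Approximately 2^367 hash computations needed.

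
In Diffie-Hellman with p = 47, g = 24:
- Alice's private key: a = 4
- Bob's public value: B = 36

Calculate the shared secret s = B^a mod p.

Step 1: s = B^a mod p = 36^4 mod 47.
  36^1 mod 47 = 36
  36^2 mod 47 = (36 * 36) mod 47 = 27
  36^3 mod 47 = (27 * 36) mod 47 = 32
  36^4 mod 47 = (32 * 36) mod 47 = 24
Result: shared secret = 24.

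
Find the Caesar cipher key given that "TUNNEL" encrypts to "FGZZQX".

Step 1: Compare first letters: T (position 19) -> F (position 5).
Step 2: Shift = (5 - 19) mod 26 = 12.
The shift value is 12.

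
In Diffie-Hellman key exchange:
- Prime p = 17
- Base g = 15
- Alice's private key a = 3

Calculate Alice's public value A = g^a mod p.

Step 1: A = g^a mod p = 15^3 mod 17.
  15^1 mod 17 = 15
  15^2 mod 17 = (15 * 15) mod 17 = 4
  15^3 mod 17 = (4 * 15) mod 17 = 9
Result: A = 9.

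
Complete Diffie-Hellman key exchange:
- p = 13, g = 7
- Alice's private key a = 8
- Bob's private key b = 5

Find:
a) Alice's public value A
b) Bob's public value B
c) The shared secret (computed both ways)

Step 1: A = g^a mod p = 7^8 mod 13 = 3.
Step 2: B = g^b mod p = 7^5 mod 13 = 11.
Step 3: Alice computes s = B^a mod p = 11^8 mod 13 = 9.
Step 4: Bob computes s = A^b mod p = 3^5 mod 13 = 9.
Both sides agree: shared secret = 9.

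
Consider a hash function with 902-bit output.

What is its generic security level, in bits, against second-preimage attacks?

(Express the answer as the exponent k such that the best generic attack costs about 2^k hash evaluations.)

Step 1: The hash has a 902-bit output.
Step 2: Second-preimage resistance means: given a specific input x, it should be infeasible to find a different y with h(y) = h(x).
With a 902-bit output, a generic search for a second preimage costs about 2^902 evaluations (each trial matches the fixed target with probability 2^-902).
Step 3: Security level = 902 bits.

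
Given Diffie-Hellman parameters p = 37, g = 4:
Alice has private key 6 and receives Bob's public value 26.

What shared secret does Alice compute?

Step 1: s = B^a mod p = 26^6 mod 37.
  26^1 mod 37 = 26
  26^2 mod 37 = (26 * 26) mod 37 = 10
  26^3 mod 37 = (10 * 26) mod 37 = 1
  26^4 mod 37 = (1 * 26) mod 37 = 26
  26^5 mod 37 = (26 * 26) mod 37 = 10
  26^6 mod 37 = (10 * 26) mod 37 = 1
Result: shared secret = 1.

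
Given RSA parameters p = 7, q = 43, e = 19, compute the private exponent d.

Step 1: n = 7 * 43 = 301.
Step 2: phi(n) = 6 * 42 = 252.
Step 3: Find d such that 19 * d = 1 (mod 252).
Step 4: d = 19^(-1) mod 252 = 199.
Verification: 19 * 199 = 3781 = 15 * 252 + 1.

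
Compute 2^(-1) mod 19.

Step 1: We need x such that 2 * x = 1 (mod 19).
Step 2: Using the extended Euclidean algorithm or trial:
  2 * 10 = 20 = 1 * 19 + 1.
Step 3: Since 20 mod 19 = 1, the inverse is x = 10.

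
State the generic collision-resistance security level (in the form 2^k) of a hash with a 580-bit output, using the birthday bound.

Step 1: The birthday paradox gives collision probability ~50% after sqrt(2^n) = 2^(n/2) hashes.
Step 2: For 580-bit output: 2^(580/2) = 2^290.
Step 3: Approximately 2^290 hash computations needed.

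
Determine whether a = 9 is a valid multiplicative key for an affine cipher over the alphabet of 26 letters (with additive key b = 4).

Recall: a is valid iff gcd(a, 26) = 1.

Step 1: Compute gcd(9, 26).
Step 2: gcd(9, 26) = 1.
Since gcd = 1, 9 is coprime with 26, so it is a valid key.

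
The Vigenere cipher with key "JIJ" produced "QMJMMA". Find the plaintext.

Step 1: Extend key: JIJJIJ
Step 2: Decrypt each letter (c - k) mod 26:
  Q(16) - J(9) = (16-9) mod 26 = 7 = H
  M(12) - I(8) = (12-8) mod 26 = 4 = E
  J(9) - J(9) = (9-9) mod 26 = 0 = A
  M(12) - J(9) = (12-9) mod 26 = 3 = D
  M(12) - I(8) = (12-8) mod 26 = 4 = E
  A(0) - J(9) = (0-9) mod 26 = 17 = R
Plaintext: HEADER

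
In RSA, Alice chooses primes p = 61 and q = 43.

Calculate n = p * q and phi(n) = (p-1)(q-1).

Step 1: n = p * q = 61 * 43 = 2623.
Step 2: phi(n) = (p-1)(q-1) = 60 * 42 = 2520.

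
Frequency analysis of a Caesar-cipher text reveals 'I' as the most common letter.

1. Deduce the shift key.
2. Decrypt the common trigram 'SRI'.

Step 1: In English, 'E' is the most frequent letter (12.7%).
Step 2: The most frequent ciphertext letter is 'I' (position 8).
Step 3: Shift = (8 - 4) mod 26 = 4.
Step 4: Decrypt 'SRI' by shifting back 4:
  S -> O
  R -> N
  I -> E
Step 5: 'SRI' decrypts to 'ONE'.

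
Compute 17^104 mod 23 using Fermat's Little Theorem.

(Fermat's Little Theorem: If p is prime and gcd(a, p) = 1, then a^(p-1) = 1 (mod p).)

Step 1: Since 23 is prime, by Fermat's Little Theorem: 17^22 = 1 (mod 23).
Step 2: Reduce exponent: 104 mod 22 = 16.
Step 3: So 17^104 = 17^16 (mod 23).
Step 4: 17^16 mod 23 = 2.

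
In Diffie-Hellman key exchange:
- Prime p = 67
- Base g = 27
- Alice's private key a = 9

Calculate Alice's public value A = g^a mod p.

Step 1: A = g^a mod p = 27^9 mod 67.
  27^1 mod 67 = 27
  27^2 mod 67 = (27 * 27) mod 67 = 59
  27^3 mod 67 = (59 * 27) mod 67 = 52
  27^4 mod 67 = (52 * 27) mod 67 = 64
  27^5 mod 67 = (64 * 27) mod 67 = 53
  27^6 mod 67 = (53 * 27) mod 67 = 24
  27^7 mod 67 = (24 * 27) mod 67 = 45
  27^8 mod 67 = (45 * 27) mod 67 = 9
  27^9 mod 67 = (9 * 27) mod 67 = 42
Result: A = 42.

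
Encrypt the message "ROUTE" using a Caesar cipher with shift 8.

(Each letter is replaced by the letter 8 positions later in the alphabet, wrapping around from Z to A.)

Step 1: For each letter, shift forward by 8 positions (mod 26).
  R (position 17) -> position (17+8) mod 26 = 25 -> Z
  O (position 14) -> position (14+8) mod 26 = 22 -> W
  U (position 20) -> position (20+8) mod 26 = 2 -> C
  T (position 19) -> position (19+8) mod 26 = 1 -> B
  E (position 4) -> position (4+8) mod 26 = 12 -> M
Result: ZWCBM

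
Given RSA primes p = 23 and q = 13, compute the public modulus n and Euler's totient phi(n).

Step 1: n = p * q = 23 * 13 = 299.
Step 2: phi(n) = (p-1)(q-1) = 22 * 12 = 264.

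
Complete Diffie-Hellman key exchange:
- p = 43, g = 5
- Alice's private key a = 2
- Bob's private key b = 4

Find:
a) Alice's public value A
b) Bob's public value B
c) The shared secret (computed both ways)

Step 1: A = g^a mod p = 5^2 mod 43 = 25.
Step 2: B = g^b mod p = 5^4 mod 43 = 23.
Step 3: Alice computes s = B^a mod p = 23^2 mod 43 = 13.
Step 4: Bob computes s = A^b mod p = 25^4 mod 43 = 13.
Both sides agree: shared secret = 13.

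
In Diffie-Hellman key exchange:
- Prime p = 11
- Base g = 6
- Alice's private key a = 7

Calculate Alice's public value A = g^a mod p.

Step 1: A = g^a mod p = 6^7 mod 11.
  6^1 mod 11 = 6
  6^2 mod 11 = (6 * 6) mod 11 = 3
  6^3 mod 11 = (3 * 6) mod 11 = 7
  6^4 mod 11 = (7 * 6) mod 11 = 9
  6^5 mod 11 = (9 * 6) mod 11 = 10
  6^6 mod 11 = (10 * 6) mod 11 = 5
  6^7 mod 11 = (5 * 6) mod 11 = 8
Result: A = 8.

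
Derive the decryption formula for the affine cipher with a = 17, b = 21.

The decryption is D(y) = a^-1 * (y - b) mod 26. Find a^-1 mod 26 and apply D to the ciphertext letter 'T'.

Step 1: Find a^-1, the modular inverse of 17 mod 26.
Step 2: We need 17 * a^-1 = 1 (mod 26).
Step 3: 17 * 23 = 391 = 15 * 26 + 1, so a^-1 = 23.
Step 4: D(y) = 23(y - 21) mod 26.
Step 5: Apply to 'T' (y = 19): D(19) = 23 * (19 - 21) mod 26 = 23 * -2 mod 26 = 6 -> 'G'.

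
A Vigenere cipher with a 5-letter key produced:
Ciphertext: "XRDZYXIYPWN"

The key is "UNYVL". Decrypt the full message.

Step 1: Key 'UNYVL' has length 5. Extended key: UNYVLUNYVLU
Step 2: Decrypt each position:
  X(23) - U(20) = 3 = D
  R(17) - N(13) = 4 = E
  D(3) - Y(24) = 5 = F
  Z(25) - V(21) = 4 = E
  Y(24) - L(11) = 13 = N
  X(23) - U(20) = 3 = D
  I(8) - N(13) = 21 = V
  Y(24) - Y(24) = 0 = A
  P(15) - V(21) = 20 = U
  W(22) - L(11) = 11 = L
  N(13) - U(20) = 19 = T
Plaintext: DEFENDVAULT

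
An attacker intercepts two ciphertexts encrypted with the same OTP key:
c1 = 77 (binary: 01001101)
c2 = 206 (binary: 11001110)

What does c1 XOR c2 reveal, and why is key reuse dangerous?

Step 1: c1 XOR c2 = (m1 XOR k) XOR (m2 XOR k).
Step 2: By XOR associativity/commutativity: = m1 XOR m2 XOR k XOR k = m1 XOR m2.
Step 3: 01001101 XOR 11001110 = 10000011 = 131.
Step 4: The key cancels out! An attacker learns m1 XOR m2 = 131, revealing the relationship between plaintexts.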